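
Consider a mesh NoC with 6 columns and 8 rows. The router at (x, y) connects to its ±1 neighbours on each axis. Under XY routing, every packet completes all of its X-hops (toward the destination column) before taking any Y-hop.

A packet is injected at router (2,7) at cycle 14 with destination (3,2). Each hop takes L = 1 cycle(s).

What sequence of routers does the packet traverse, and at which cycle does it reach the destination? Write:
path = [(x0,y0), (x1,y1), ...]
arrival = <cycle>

hop 0: (2,7) @ cyc 14
hop 1: (3,7) @ cyc 15  [E]
hop 2: (3,6) @ cyc 16  [S]
hop 3: (3,5) @ cyc 17  [S]
hop 4: (3,4) @ cyc 18  [S]
hop 5: (3,3) @ cyc 19  [S]
hop 6: (3,2) @ cyc 20  [S]

path = [(2,7), (3,7), (3,6), (3,5), (3,4), (3,3), (3,2)]
arrival = 20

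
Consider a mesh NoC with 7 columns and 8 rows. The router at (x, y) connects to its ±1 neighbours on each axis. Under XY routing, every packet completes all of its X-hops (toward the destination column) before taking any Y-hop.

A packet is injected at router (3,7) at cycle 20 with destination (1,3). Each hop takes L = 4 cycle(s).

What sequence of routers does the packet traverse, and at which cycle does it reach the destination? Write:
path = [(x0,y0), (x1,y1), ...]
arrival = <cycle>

path = [(3,7), (2,7), (1,7), (1,6), (1,5), (1,4), (1,3)]
arrival = 44

src (3,7)  cyc=20
W→(2,7)  cyc=24
W→(1,7)  cyc=28
S→(1,6)  cyc=32
S→(1,5)  cyc=36
S→(1,4)  cyc=40
S→(1,3)  cyc=44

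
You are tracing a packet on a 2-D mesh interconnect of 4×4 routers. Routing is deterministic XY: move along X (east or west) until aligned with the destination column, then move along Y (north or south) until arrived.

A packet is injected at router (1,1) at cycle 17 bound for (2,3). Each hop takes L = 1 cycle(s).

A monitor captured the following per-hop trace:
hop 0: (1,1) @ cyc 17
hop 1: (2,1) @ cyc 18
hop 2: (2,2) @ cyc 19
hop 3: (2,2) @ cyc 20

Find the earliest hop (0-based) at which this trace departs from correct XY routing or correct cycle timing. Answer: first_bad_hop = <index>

  1: Δx=+1 Δy=+0 Δt=1 [ok]
  2: Δx=+0 Δy=+1 Δt=1 [ok]
  3: Δx=+0 Δy=+0 Δt=1 [BAD: non-unit step]

first_bad_hop = 3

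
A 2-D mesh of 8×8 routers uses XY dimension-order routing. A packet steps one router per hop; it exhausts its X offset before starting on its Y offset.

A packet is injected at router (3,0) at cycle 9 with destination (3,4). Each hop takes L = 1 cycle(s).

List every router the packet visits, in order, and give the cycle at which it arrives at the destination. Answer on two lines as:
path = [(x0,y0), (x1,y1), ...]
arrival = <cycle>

path = [(3,0), (3,1), (3,2), (3,3), (3,4)]
arrival = 13

t=9: at (3,0)
t=10: at (3,1) after N
t=11: at (3,2) after N
t=12: at (3,3) after N
t=13: at (3,4) after N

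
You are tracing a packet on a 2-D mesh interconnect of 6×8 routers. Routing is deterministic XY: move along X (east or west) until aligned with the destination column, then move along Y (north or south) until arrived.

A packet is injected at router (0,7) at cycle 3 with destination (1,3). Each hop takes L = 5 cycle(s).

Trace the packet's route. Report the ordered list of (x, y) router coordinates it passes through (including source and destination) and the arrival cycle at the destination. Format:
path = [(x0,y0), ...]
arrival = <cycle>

path = [(0,7), (1,7), (1,6), (1,5), (1,4), (1,3)]
arrival = 28

t=3: at (0,7)
t=8: at (1,7) after E
t=13: at (1,6) after S
t=18: at (1,5) after S
t=23: at (1,4) after S
t=28: at (1,3) after S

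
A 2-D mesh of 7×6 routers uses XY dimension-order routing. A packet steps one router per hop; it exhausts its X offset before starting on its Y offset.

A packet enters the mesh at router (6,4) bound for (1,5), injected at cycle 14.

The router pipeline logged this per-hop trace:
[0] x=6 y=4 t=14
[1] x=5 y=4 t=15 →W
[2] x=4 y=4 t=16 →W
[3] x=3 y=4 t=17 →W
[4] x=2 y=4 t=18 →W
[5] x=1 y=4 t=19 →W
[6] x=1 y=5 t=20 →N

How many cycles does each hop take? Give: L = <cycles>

L = 1

Between hops 0 and 1 the cycle counter advances 15 − 14 = 1.
One hop costs L cycles, so L = 1.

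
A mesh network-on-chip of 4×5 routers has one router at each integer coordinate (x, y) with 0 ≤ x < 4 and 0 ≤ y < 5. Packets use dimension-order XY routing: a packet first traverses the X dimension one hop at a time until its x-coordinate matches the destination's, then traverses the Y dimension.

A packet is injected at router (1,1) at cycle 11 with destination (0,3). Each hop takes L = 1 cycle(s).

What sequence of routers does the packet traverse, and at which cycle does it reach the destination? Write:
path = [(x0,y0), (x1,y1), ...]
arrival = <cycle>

path = [(1,1), (0,1), (0,2), (0,3)]
arrival = 14

  0. router=(1,1) cycle=11 (inject)
  1. router=(0,1) cycle=12 dir=W
  2. router=(0,2) cycle=13 dir=N
  3. router=(0,3) cycle=14 dir=N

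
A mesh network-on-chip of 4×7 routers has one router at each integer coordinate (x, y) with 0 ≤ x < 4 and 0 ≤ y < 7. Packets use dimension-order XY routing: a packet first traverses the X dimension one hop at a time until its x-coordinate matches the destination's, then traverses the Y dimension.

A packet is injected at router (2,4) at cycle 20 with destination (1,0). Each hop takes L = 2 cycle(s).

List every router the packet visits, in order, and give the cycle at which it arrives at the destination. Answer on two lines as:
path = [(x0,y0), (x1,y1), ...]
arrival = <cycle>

src (2,4)  cyc=20
W→(1,4)  cyc=22
S→(1,3)  cyc=24
S→(1,2)  cyc=26
S→(1,1)  cyc=28
S→(1,0)  cyc=30

path = [(2,4), (1,4), (1,3), (1,2), (1,1), (1,0)]
arrival = 30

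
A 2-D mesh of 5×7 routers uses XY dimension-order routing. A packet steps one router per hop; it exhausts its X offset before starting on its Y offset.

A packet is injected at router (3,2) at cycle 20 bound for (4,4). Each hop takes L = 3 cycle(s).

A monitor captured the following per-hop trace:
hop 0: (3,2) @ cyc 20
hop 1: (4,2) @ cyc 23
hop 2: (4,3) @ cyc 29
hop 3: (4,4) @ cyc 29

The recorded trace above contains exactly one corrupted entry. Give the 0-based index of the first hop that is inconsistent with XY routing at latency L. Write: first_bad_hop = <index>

  1: Δx=+1 Δy=+0 Δt=3 [ok]
  2: Δx=+0 Δy=+1 Δt=6 [BAD: Δcyc=6≠L]

first_bad_hop = 2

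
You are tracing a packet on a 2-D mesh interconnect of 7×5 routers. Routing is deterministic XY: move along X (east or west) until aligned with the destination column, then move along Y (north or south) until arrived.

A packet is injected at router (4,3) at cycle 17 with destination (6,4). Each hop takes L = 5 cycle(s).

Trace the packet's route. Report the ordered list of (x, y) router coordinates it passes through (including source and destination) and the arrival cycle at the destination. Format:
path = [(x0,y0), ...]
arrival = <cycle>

t=17: at (4,3)
t=22: at (5,3) after E
t=27: at (6,3) after E
t=32: at (6,4) after N

path = [(4,3), (5,3), (6,3), (6,4)]
arrival = 32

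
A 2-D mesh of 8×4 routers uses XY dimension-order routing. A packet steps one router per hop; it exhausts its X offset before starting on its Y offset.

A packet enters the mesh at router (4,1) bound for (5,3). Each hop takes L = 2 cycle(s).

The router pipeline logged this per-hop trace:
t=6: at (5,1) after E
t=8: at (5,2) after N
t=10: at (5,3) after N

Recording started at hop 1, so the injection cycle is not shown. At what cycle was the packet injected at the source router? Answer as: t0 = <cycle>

The first recorded entry is hop 1 at cycle 6.
So t0 = 6 − 1·2 = 4.

t0 = 4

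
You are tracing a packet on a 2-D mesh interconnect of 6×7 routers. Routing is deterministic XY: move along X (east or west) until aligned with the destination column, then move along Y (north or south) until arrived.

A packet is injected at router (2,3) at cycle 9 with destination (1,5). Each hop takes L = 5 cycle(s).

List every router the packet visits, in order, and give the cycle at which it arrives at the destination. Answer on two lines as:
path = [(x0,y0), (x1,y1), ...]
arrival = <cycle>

path = [(2,3), (1,3), (1,4), (1,5)]
arrival = 24

  0. router=(2,3) cycle=9 (inject)
  1. router=(1,3) cycle=14 dir=W
  2. router=(1,4) cycle=19 dir=N
  3. router=(1,5) cycle=24 dir=N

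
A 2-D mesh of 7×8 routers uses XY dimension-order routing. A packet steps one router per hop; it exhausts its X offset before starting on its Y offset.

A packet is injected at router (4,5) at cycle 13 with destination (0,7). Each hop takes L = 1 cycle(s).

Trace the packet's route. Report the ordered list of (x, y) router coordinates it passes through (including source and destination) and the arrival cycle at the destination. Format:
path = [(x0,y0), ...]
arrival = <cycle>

path = [(4,5), (3,5), (2,5), (1,5), (0,5), (0,6), (0,7)]
arrival = 19

#0 — 4,5 | c13
#1 — 3,5 | c14 | W
#2 — 2,5 | c15 | W
#3 — 1,5 | c16 | W
#4 — 0,5 | c17 | W
#5 — 0,6 | c18 | N
#6 — 0,7 | c19 | N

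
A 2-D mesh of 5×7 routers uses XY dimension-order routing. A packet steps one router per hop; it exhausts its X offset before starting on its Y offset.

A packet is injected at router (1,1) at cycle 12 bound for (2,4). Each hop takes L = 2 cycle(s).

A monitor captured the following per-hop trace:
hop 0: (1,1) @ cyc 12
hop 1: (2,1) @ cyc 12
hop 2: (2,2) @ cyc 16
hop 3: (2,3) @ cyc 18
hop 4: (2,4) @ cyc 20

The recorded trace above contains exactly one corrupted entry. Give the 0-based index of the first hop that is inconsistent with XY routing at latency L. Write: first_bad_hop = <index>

[1] (+1,+0) / 0c ⇒ BAD: Δcyc=0≠L

first_bad_hop = 1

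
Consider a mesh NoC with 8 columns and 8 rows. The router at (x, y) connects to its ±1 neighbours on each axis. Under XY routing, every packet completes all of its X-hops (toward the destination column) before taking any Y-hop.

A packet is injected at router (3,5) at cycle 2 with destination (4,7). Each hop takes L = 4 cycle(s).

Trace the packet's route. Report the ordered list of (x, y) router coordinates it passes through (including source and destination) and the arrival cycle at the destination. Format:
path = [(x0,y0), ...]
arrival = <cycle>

[0] x=3 y=5 t=2
[1] x=4 y=5 t=6 →E
[2] x=4 y=6 t=10 →N
[3] x=4 y=7 t=14 →N

path = [(3,5), (4,5), (4,6), (4,7)]
arrival = 14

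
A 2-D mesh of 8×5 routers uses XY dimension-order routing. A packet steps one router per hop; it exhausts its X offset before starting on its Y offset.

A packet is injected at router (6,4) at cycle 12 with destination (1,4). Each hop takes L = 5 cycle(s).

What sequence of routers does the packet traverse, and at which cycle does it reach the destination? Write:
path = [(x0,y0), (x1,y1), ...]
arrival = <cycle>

path = [(6,4), (5,4), (4,4), (3,4), (2,4), (1,4)]
arrival = 37

src (6,4)  cyc=12
W→(5,4)  cyc=17
W→(4,4)  cyc=22
W→(3,4)  cyc=27
W→(2,4)  cyc=32
W→(1,4)  cyc=37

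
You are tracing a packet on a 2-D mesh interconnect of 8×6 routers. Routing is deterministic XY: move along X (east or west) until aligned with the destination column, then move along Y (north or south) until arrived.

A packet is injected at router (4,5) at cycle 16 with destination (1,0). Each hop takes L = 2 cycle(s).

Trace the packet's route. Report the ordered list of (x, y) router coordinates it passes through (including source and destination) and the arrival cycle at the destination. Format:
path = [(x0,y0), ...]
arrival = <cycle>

path = [(4,5), (3,5), (2,5), (1,5), (1,4), (1,3), (1,2), (1,1), (1,0)]
arrival = 32

t=16: at (4,5)
t=18: at (3,5) after W
t=20: at (2,5) after W
t=22: at (1,5) after W
t=24: at (1,4) after S
t=26: at (1,3) after S
t=28: at (1,2) after S
t=30: at (1,1) after S
t=32: at (1,0) after S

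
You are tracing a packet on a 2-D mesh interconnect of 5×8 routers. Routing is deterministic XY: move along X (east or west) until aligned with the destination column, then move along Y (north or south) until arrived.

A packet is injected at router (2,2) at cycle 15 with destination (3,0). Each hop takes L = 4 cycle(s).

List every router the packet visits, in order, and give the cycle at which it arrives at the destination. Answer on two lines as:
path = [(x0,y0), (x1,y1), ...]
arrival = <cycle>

path = [(2,2), (3,2), (3,1), (3,0)]
arrival = 27

#0 — 2,2 | c15
#1 — 3,2 | c19 | E
#2 — 3,1 | c23 | S
#3 — 3,0 | c27 | S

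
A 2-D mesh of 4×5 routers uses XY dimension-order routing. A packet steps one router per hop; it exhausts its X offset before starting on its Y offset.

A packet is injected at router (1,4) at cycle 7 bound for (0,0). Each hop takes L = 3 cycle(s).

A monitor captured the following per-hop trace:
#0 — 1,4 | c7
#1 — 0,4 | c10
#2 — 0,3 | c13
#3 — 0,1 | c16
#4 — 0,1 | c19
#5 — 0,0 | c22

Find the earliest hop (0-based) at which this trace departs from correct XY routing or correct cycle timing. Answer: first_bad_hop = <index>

first_bad_hop = 3

[1] (-1,+0) / 3c ⇒ ok
[2] (+0,-1) / 3c ⇒ ok
[3] (+0,-2) / 3c ⇒ BAD: non-unit step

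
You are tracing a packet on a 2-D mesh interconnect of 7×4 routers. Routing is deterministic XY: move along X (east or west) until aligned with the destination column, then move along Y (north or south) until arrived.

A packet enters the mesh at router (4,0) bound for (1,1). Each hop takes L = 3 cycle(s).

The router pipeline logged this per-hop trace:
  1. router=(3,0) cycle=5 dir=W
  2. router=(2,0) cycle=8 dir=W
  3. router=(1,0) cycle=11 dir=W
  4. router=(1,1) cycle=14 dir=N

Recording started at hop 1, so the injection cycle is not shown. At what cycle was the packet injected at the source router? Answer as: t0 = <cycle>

t0 = 2

Hop 1 reached at cycle 5; hop k is at t0 + k·L.
So t0 = 5 − 1·3 = 2.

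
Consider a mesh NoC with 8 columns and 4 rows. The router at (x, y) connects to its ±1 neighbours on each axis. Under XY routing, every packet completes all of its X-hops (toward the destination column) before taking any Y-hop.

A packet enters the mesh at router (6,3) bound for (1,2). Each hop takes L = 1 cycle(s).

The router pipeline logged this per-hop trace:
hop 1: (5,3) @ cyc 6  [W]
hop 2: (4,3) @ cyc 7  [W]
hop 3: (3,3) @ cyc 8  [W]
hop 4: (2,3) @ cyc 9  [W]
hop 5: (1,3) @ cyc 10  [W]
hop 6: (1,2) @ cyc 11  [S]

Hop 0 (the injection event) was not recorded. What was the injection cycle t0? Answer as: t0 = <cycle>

t0 = 5

The first recorded entry is hop 1 at cycle 6.
Therefore t0 = 6 − L = 5.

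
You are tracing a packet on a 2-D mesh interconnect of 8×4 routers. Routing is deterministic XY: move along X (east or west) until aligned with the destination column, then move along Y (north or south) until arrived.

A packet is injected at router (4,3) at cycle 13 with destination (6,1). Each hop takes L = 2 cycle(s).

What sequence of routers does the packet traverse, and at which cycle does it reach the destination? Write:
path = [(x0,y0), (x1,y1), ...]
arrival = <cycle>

path = [(4,3), (5,3), (6,3), (6,2), (6,1)]
arrival = 21

t=13: at (4,3)
t=15: at (5,3) after E
t=17: at (6,3) after E
t=19: at (6,2) after S
t=21: at (6,1) after S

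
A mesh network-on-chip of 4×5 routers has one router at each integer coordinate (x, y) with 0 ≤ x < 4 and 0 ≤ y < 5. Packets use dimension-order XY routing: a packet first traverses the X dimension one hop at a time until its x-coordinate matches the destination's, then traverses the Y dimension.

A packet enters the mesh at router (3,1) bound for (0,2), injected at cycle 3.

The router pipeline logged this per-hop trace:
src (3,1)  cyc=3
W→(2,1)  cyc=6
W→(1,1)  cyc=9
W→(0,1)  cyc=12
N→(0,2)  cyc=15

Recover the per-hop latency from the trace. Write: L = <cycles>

Between hops 0 and 1 the cycle counter advances 6 − 3 = 3.
One hop costs L cycles, so L = 3.

L = 3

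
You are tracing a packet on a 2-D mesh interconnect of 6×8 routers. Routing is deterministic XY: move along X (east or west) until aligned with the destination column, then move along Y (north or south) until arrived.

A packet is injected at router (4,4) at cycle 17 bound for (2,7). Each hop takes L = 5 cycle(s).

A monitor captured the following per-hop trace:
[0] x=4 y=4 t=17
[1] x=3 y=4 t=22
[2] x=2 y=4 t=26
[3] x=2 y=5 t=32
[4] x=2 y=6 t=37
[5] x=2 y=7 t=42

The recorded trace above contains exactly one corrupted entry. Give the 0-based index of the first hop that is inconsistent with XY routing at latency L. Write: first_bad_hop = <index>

[1] (-1,+0) / 5c ⇒ ok
[2] (-1,+0) / 4c ⇒ BAD: Δcyc=4≠L

first_bad_hop = 2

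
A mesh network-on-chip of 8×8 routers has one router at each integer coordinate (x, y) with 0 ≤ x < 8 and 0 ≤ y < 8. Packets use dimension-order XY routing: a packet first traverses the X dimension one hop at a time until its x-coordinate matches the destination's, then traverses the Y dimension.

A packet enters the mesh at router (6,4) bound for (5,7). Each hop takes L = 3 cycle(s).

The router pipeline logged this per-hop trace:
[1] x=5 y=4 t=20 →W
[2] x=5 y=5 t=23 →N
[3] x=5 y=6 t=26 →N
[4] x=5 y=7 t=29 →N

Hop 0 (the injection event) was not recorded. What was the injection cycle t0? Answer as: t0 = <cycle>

The first recorded entry is hop 1 at cycle 20.
t0 = cyc[1] − L = 20 − 3 = 17.

t0 = 17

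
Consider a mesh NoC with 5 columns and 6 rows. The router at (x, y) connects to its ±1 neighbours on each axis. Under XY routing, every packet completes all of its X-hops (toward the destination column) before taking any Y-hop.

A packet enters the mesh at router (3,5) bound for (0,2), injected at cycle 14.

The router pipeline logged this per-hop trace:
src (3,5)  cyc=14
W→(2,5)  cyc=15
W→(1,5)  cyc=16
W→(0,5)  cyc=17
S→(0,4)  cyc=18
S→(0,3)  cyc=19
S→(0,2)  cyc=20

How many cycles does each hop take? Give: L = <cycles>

cyc[1] − cyc[0] = 15 − 14 = 1.
That increment is L by definition: L = 1.

L = 1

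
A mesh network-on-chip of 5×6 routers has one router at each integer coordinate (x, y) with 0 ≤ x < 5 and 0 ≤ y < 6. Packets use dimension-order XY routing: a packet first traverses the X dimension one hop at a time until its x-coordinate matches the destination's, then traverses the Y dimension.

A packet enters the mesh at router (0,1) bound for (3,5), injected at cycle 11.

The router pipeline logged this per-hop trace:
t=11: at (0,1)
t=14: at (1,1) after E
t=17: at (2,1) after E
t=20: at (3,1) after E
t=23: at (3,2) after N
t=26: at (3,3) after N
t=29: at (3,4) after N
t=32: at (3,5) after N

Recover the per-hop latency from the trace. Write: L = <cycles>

L = 3

From hop 0 (11) to hop 1 (14): +3 cycles.
One hop costs L cycles, so L = 3.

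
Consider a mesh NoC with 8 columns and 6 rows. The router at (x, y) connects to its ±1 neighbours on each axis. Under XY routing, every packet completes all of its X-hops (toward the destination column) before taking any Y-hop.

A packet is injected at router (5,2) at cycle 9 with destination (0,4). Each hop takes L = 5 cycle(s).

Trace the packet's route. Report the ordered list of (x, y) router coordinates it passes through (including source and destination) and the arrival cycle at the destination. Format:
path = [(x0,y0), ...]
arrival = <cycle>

#0 — 5,2 | c9
#1 — 4,2 | c14 | W
#2 — 3,2 | c19 | W
#3 — 2,2 | c24 | W
#4 — 1,2 | c29 | W
#5 — 0,2 | c34 | W
#6 — 0,3 | c39 | N
#7 — 0,4 | c44 | N

path = [(5,2), (4,2), (3,2), (2,2), (1,2), (0,2), (0,3), (0,4)]
arrival = 44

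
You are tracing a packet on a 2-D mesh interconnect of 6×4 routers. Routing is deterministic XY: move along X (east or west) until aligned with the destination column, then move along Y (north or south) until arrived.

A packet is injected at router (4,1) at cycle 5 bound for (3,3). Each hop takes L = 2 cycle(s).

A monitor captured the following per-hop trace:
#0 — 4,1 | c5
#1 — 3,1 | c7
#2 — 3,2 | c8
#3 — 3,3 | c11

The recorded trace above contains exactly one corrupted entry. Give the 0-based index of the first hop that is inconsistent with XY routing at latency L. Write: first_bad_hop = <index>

  1: Δx=-1 Δy=+0 Δt=2 [ok]
  2: Δx=+0 Δy=+1 Δt=1 [BAD: Δcyc=1≠L]

first_bad_hop = 2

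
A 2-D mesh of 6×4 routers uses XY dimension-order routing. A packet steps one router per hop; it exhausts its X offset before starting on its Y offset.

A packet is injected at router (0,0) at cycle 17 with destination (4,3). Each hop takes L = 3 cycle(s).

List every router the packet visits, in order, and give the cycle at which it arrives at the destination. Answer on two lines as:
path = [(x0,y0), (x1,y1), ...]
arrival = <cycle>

#0 — 0,0 | c17
#1 — 1,0 | c20 | E
#2 — 2,0 | c23 | E
#3 — 3,0 | c26 | E
#4 — 4,0 | c29 | E
#5 — 4,1 | c32 | N
#6 — 4,2 | c35 | N
#7 — 4,3 | c38 | N

path = [(0,0), (1,0), (2,0), (3,0), (4,0), (4,1), (4,2), (4,3)]
arrival = 38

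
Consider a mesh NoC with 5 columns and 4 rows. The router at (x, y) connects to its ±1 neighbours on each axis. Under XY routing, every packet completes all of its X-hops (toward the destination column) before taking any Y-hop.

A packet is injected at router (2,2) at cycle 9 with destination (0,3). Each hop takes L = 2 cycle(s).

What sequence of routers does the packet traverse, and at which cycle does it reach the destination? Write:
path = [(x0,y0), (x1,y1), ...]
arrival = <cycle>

  0. router=(2,2) cycle=9 (inject)
  1. router=(1,2) cycle=11 dir=W
  2. router=(0,2) cycle=13 dir=W
  3. router=(0,3) cycle=15 dir=N

path = [(2,2), (1,2), (0,2), (0,3)]
arrival = 15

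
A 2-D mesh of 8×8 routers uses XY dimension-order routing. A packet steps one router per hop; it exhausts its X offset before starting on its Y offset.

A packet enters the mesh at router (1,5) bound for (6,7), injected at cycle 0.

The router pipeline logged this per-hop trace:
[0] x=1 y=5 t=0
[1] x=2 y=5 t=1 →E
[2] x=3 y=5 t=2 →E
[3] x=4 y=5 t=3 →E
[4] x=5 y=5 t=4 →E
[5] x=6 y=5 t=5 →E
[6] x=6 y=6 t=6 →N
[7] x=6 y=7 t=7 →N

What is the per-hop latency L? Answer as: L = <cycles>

Δcyc across hop 0→1: 1 − 0 = 1.
Per-hop latency L = Δcyc = 1.

L = 1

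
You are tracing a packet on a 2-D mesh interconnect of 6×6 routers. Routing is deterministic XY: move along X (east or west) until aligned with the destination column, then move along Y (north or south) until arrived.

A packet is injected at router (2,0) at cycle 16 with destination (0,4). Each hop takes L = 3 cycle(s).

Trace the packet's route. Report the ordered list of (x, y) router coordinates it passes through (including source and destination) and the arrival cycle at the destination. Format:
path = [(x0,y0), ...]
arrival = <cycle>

[0] x=2 y=0 t=16
[1] x=1 y=0 t=19 →W
[2] x=0 y=0 t=22 →W
[3] x=0 y=1 t=25 →N
[4] x=0 y=2 t=28 →N
[5] x=0 y=3 t=31 →N
[6] x=0 y=4 t=34 →N

path = [(2,0), (1,0), (0,0), (0,1), (0,2), (0,3), (0,4)]
arrival = 34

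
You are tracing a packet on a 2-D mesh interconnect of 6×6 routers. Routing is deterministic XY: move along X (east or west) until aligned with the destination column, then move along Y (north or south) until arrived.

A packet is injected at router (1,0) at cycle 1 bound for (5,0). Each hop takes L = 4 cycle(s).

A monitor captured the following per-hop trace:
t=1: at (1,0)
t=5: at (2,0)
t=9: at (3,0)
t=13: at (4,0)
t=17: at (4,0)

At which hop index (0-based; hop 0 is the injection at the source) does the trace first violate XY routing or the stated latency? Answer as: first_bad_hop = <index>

first_bad_hop = 4

  1: Δx=+1 Δy=+0 Δt=4 [ok]
  2: Δx=+1 Δy=+0 Δt=4 [ok]
  3: Δx=+1 Δy=+0 Δt=4 [ok]
  4: Δx=+0 Δy=+0 Δt=4 [BAD: non-unit step]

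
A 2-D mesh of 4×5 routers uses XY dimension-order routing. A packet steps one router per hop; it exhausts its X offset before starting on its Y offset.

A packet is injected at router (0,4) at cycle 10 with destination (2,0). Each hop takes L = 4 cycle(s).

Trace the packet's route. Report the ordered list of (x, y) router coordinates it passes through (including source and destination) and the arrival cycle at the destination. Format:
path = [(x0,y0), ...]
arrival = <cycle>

path = [(0,4), (1,4), (2,4), (2,3), (2,2), (2,1), (2,0)]
arrival = 34

[0] x=0 y=4 t=10
[1] x=1 y=4 t=14 →E
[2] x=2 y=4 t=18 →E
[3] x=2 y=3 t=22 →S
[4] x=2 y=2 t=26 →S
[5] x=2 y=1 t=30 →S
[6] x=2 y=0 t=34 →S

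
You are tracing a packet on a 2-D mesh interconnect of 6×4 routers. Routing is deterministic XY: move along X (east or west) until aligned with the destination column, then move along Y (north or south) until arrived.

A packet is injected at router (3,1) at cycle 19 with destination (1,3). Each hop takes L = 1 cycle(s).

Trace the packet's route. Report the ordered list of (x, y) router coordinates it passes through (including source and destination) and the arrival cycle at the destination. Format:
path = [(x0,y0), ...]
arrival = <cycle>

src (3,1)  cyc=19
W→(2,1)  cyc=20
W→(1,1)  cyc=21
N→(1,2)  cyc=22
N→(1,3)  cyc=23

path = [(3,1), (2,1), (1,1), (1,2), (1,3)]
arrival = 23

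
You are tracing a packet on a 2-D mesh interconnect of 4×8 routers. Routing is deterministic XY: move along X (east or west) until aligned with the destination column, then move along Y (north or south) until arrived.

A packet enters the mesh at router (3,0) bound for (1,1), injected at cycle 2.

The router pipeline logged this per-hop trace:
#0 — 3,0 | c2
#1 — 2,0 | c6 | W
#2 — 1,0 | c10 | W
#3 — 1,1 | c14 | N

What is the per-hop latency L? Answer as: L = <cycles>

L = 4

cyc[1] − cyc[0] = 6 − 2 = 4.
One hop costs L cycles, so L = 4.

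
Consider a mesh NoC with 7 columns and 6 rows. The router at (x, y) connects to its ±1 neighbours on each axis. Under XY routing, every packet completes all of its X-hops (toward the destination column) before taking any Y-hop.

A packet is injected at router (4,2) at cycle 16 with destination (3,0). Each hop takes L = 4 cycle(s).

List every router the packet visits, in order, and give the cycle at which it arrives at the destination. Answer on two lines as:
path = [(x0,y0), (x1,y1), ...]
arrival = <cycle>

path = [(4,2), (3,2), (3,1), (3,0)]
arrival = 28

  0. router=(4,2) cycle=16 (inject)
  1. router=(3,2) cycle=20 dir=W
  2. router=(3,1) cycle=24 dir=S
  3. router=(3,0) cycle=28 dir=S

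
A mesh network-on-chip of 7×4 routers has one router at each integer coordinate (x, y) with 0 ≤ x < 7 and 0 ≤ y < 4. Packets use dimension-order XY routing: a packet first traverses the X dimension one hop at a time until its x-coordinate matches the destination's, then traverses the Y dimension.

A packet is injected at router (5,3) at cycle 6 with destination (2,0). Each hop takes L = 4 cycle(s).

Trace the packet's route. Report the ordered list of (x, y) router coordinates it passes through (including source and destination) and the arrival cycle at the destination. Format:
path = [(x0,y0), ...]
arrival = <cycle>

[0] x=5 y=3 t=6
[1] x=4 y=3 t=10 →W
[2] x=3 y=3 t=14 →W
[3] x=2 y=3 t=18 →W
[4] x=2 y=2 t=22 →S
[5] x=2 y=1 t=26 →S
[6] x=2 y=0 t=30 →S

path = [(5,3), (4,3), (3,3), (2,3), (2,2), (2,1), (2,0)]
arrival = 30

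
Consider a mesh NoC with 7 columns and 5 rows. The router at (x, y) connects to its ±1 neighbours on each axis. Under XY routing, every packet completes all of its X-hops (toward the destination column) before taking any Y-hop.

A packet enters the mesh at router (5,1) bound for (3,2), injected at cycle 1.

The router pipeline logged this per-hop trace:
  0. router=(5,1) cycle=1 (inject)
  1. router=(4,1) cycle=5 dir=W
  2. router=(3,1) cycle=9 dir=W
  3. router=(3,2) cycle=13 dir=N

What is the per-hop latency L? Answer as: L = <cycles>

Between hops 0 and 1 the cycle counter advances 5 − 1 = 4.
Each hop adds L, hence L = 4.

L = 4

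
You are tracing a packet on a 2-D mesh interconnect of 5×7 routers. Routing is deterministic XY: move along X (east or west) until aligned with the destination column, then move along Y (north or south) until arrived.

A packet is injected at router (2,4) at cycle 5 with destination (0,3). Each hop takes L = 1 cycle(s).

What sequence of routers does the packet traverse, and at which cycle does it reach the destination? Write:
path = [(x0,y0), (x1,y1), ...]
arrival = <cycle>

t=5: at (2,4)
t=6: at (1,4) after W
t=7: at (0,4) after W
t=8: at (0,3) after S

path = [(2,4), (1,4), (0,4), (0,3)]
arrival = 8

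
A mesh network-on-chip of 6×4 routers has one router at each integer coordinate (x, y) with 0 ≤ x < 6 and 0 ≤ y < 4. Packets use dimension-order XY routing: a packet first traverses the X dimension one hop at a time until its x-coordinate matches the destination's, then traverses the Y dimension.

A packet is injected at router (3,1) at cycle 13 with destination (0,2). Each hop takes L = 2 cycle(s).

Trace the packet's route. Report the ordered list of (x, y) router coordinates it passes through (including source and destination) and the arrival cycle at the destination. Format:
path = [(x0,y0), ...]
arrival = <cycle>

t=13: at (3,1)
t=15: at (2,1) after W
t=17: at (1,1) after W
t=19: at (0,1) after W
t=21: at (0,2) after N

path = [(3,1), (2,1), (1,1), (0,1), (0,2)]
arrival = 21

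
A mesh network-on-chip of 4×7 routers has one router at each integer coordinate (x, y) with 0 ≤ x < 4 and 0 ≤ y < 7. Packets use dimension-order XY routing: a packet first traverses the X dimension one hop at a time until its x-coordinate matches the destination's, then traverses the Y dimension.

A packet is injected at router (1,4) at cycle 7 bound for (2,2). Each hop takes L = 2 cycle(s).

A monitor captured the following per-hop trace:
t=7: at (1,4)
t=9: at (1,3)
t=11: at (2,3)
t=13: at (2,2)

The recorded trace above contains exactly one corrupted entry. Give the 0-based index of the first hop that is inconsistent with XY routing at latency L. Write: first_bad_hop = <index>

first_bad_hop = 1

check 1→ d=(0,-1) cyc+2: BAD: Y-move but x=1≠2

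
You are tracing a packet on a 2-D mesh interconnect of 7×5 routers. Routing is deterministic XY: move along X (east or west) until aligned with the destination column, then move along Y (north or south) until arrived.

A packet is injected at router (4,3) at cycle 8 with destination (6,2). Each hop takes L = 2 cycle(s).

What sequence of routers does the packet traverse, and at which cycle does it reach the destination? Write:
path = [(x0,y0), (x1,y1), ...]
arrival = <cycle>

path = [(4,3), (5,3), (6,3), (6,2)]
arrival = 14

hop 0: (4,3) @ cyc 8
hop 1: (5,3) @ cyc 10  [E]
hop 2: (6,3) @ cyc 12  [E]
hop 3: (6,2) @ cyc 14  [S]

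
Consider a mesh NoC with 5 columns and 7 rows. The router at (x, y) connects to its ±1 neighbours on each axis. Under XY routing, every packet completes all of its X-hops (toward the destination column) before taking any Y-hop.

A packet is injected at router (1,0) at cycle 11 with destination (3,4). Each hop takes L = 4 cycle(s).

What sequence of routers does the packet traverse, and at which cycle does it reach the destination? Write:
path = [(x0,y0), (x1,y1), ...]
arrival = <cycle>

path = [(1,0), (2,0), (3,0), (3,1), (3,2), (3,3), (3,4)]
arrival = 35

t=11: at (1,0)
t=15: at (2,0) after E
t=19: at (3,0) after E
t=23: at (3,1) after N
t=27: at (3,2) after N
t=31: at (3,3) after N
t=35: at (3,4) after N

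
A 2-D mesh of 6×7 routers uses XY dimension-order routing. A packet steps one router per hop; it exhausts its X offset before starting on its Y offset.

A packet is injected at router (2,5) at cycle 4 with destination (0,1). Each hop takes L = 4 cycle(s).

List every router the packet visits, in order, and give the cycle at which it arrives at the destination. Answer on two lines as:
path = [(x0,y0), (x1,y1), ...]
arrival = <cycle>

path = [(2,5), (1,5), (0,5), (0,4), (0,3), (0,2), (0,1)]
arrival = 28

#0 — 2,5 | c4
#1 — 1,5 | c8 | W
#2 — 0,5 | c12 | W
#3 — 0,4 | c16 | S
#4 — 0,3 | c20 | S
#5 — 0,2 | c24 | S
#6 — 0,1 | c28 | S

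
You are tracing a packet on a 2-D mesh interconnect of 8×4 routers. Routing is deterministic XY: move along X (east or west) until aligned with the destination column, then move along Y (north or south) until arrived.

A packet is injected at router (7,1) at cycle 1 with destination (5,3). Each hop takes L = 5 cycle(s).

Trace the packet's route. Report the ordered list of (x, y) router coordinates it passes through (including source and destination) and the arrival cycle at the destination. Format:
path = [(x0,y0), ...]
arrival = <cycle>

src (7,1)  cyc=1
W→(6,1)  cyc=6
W→(5,1)  cyc=11
N→(5,2)  cyc=16
N→(5,3)  cyc=21

path = [(7,1), (6,1), (5,1), (5,2), (5,3)]
arrival = 21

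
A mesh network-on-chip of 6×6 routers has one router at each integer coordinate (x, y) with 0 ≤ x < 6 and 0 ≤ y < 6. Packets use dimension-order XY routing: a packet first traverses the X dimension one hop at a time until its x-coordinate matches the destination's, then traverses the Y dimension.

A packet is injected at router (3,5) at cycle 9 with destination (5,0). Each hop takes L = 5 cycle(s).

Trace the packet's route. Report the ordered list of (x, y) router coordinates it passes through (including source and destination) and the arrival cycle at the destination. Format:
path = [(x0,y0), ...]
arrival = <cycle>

path = [(3,5), (4,5), (5,5), (5,4), (5,3), (5,2), (5,1), (5,0)]
arrival = 44

  0. router=(3,5) cycle=9 (inject)
  1. router=(4,5) cycle=14 dir=E
  2. router=(5,5) cycle=19 dir=E
  3. router=(5,4) cycle=24 dir=S
  4. router=(5,3) cycle=29 dir=S
  5. router=(5,2) cycle=34 dir=S
  6. router=(5,1) cycle=39 dir=S
  7. router=(5,0) cycle=44 dir=S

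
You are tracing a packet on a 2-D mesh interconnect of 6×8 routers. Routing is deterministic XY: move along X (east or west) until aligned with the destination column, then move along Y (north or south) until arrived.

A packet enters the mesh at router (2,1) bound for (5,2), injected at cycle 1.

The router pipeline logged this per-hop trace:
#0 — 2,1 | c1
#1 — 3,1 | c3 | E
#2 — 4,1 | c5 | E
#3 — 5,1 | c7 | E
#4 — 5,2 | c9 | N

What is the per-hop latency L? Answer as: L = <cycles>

From hop 0 (1) to hop 1 (3): +2 cycles.
That increment is L by definition: L = 2.

L = 2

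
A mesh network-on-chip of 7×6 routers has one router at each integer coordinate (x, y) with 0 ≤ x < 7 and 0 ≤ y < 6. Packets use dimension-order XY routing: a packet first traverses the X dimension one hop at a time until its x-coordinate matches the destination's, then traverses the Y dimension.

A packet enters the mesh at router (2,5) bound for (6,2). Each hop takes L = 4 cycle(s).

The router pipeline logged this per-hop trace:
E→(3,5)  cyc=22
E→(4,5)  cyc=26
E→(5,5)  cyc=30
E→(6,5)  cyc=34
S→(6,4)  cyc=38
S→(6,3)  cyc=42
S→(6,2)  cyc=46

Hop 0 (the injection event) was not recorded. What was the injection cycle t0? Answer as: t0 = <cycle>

t0 = 18

Hop 1 reached at cycle 22; hop k is at t0 + k·L.
t0 = cyc[1] − L = 22 − 4 = 18.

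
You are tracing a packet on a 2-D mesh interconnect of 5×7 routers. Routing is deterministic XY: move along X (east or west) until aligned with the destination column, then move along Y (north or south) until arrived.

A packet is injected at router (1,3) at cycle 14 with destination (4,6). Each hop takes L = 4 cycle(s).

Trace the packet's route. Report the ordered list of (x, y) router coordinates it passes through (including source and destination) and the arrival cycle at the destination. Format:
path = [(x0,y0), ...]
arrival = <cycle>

[0] x=1 y=3 t=14
[1] x=2 y=3 t=18 →E
[2] x=3 y=3 t=22 →E
[3] x=4 y=3 t=26 →E
[4] x=4 y=4 t=30 →N
[5] x=4 y=5 t=34 →N
[6] x=4 y=6 t=38 →N

path = [(1,3), (2,3), (3,3), (4,3), (4,4), (4,5), (4,6)]
arrival = 38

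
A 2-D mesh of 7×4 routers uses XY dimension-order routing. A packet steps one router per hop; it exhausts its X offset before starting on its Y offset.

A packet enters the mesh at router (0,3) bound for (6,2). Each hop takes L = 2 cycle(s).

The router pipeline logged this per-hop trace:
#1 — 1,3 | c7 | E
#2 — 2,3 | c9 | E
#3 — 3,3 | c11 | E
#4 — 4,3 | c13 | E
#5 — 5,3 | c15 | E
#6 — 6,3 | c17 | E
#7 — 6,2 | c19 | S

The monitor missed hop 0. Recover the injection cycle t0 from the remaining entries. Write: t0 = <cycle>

The first recorded entry is hop 1 at cycle 7.
t0 = cyc[1] − L = 7 − 2 = 5.

t0 = 5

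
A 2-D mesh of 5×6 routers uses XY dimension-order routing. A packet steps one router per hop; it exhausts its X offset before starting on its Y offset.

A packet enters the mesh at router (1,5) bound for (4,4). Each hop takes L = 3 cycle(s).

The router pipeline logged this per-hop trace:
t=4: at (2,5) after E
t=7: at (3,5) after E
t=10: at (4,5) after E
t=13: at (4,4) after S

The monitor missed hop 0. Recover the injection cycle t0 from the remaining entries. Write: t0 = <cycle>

cyc[1] = 4 and cyc[k] = t0 + k·L for every k.
Therefore t0 = 4 − L = 1.

t0 = 1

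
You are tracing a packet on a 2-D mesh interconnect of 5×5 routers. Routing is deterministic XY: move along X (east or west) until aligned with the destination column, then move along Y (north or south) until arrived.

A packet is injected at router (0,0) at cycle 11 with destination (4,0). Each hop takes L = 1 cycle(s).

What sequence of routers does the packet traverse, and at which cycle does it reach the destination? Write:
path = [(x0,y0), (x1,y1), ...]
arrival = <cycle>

hop 0: (0,0) @ cyc 11
hop 1: (1,0) @ cyc 12  [E]
hop 2: (2,0) @ cyc 13  [E]
hop 3: (3,0) @ cyc 14  [E]
hop 4: (4,0) @ cyc 15  [E]

path = [(0,0), (1,0), (2,0), (3,0), (4,0)]
arrival = 15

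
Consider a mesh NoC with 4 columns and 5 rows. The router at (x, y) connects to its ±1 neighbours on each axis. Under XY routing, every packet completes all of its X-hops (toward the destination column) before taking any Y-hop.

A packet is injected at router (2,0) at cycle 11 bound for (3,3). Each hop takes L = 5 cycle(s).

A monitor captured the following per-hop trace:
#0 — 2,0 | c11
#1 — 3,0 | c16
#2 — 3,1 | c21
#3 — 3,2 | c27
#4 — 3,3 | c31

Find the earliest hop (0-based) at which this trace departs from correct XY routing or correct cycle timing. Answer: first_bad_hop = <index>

  1: Δx=+1 Δy=+0 Δt=5 [ok]
  2: Δx=+0 Δy=+1 Δt=5 [ok]
  3: Δx=+0 Δy=+1 Δt=6 [BAD: Δcyc=6≠L]

first_bad_hop = 3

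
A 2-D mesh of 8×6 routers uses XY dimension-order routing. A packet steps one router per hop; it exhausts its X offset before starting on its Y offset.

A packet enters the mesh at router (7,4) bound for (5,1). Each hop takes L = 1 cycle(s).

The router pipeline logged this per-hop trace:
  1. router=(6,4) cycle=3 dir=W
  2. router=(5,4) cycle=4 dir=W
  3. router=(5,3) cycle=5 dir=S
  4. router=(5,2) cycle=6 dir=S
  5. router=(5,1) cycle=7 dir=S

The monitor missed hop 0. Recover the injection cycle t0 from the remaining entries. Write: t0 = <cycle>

t0 = 2

cyc[1] = 3 and cyc[k] = t0 + k·L for every k.
So t0 = 3 − 1·1 = 2.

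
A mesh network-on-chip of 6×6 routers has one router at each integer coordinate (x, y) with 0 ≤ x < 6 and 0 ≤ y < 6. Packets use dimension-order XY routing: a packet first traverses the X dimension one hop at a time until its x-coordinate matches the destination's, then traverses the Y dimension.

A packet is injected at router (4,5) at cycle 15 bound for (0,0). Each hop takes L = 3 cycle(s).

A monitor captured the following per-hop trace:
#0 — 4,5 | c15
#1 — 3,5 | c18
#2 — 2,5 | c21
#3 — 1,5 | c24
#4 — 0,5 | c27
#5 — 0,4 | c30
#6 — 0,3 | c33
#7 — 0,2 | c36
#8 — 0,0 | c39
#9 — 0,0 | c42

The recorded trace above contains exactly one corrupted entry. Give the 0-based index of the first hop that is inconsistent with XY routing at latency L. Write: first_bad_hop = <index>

[1] (-1,+0) / 3c ⇒ ok
[2] (-1,+0) / 3c ⇒ ok
[3] (-1,+0) / 3c ⇒ ok
[4] (-1,+0) / 3c ⇒ ok
[5] (+0,-1) / 3c ⇒ ok
[6] (+0,-1) / 3c ⇒ ok
[7] (+0,-1) / 3c ⇒ ok
[8] (+0,-2) / 3c ⇒ BAD: non-unit step

first_bad_hop = 8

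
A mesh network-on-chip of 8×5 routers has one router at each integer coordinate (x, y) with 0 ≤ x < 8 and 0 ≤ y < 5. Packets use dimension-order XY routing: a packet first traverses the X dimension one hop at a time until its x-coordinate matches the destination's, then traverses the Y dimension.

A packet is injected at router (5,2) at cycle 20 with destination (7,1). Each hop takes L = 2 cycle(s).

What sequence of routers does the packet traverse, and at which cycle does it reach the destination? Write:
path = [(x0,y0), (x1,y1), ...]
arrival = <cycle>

path = [(5,2), (6,2), (7,2), (7,1)]
arrival = 26

src (5,2)  cyc=20
E→(6,2)  cyc=22
E→(7,2)  cyc=24
S→(7,1)  cyc=26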